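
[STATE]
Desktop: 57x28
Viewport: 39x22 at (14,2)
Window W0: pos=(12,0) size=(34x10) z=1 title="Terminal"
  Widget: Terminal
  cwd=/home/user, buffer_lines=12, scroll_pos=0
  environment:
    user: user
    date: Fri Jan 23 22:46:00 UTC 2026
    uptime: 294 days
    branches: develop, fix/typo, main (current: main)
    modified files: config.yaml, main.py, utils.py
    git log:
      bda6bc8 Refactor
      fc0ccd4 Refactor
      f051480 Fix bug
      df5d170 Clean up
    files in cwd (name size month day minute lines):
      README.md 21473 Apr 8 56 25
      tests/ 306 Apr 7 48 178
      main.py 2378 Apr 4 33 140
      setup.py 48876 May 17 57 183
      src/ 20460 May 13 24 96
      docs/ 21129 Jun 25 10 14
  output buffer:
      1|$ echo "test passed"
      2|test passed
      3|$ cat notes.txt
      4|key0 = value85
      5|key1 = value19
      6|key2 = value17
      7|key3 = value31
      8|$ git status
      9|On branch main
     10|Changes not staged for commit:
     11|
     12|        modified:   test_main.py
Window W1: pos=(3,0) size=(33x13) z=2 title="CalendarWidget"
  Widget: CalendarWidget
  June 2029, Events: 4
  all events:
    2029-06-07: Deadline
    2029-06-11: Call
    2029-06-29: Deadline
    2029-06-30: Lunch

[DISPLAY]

─────────────────────┨─────────┨       
 June 2029           ┃         ┃       
h Fr Sa Su           ┃         ┃       
   1  2  3           ┃         ┃       
7*  8  9 10          ┃         ┃       
14 15 16 17          ┃         ┃       
1 22 23 24           ┃         ┃       
8 29* 30*            ┃━━━━━━━━━┛       
                     ┃                 
                     ┃                 
━━━━━━━━━━━━━━━━━━━━━┛                 
                                       
                                       
                                       
                                       
                                       
                                       
                                       
                                       
                                       
                                       
                                       


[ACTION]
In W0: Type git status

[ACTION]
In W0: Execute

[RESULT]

─────────────────────┨─────────┨       
 June 2029           ┃commit:  ┃       
h Fr Sa Su           ┃         ┃       
   1  2  3           ┃fig.yaml ┃       
7*  8  9 10          ┃n.py     ┃       
14 15 16 17          ┃ls.py    ┃       
1 22 23 24           ┃         ┃       
8 29* 30*            ┃━━━━━━━━━┛       
                     ┃                 
                     ┃                 
━━━━━━━━━━━━━━━━━━━━━┛                 
                                       
                                       
                                       
                                       
                                       
                                       
                                       
                                       
                                       
                                       
                                       


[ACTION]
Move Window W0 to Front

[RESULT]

───────────────────────────────┨       
hanges not staged for commit:  ┃       
                               ┃       
       modified:   config.yaml ┃       
       modified:   main.py     ┃       
       modified:   utils.py    ┃       
 █                             ┃       
━━━━━━━━━━━━━━━━━━━━━━━━━━━━━━━┛       
                     ┃                 
                     ┃                 
━━━━━━━━━━━━━━━━━━━━━┛                 
                                       
                                       
                                       
                                       
                                       
                                       
                                       
                                       
                                       
                                       
                                       


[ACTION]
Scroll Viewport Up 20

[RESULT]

━━━━━━━━━━━━━━━━━━━━━━━━━━━━━━━┓       
Terminal                       ┃       
───────────────────────────────┨       
hanges not staged for commit:  ┃       
                               ┃       
       modified:   config.yaml ┃       
       modified:   main.py     ┃       
       modified:   utils.py    ┃       
 █                             ┃       
━━━━━━━━━━━━━━━━━━━━━━━━━━━━━━━┛       
                     ┃                 
                     ┃                 
━━━━━━━━━━━━━━━━━━━━━┛                 
                                       
                                       
                                       
                                       
                                       
                                       
                                       
                                       
                                       


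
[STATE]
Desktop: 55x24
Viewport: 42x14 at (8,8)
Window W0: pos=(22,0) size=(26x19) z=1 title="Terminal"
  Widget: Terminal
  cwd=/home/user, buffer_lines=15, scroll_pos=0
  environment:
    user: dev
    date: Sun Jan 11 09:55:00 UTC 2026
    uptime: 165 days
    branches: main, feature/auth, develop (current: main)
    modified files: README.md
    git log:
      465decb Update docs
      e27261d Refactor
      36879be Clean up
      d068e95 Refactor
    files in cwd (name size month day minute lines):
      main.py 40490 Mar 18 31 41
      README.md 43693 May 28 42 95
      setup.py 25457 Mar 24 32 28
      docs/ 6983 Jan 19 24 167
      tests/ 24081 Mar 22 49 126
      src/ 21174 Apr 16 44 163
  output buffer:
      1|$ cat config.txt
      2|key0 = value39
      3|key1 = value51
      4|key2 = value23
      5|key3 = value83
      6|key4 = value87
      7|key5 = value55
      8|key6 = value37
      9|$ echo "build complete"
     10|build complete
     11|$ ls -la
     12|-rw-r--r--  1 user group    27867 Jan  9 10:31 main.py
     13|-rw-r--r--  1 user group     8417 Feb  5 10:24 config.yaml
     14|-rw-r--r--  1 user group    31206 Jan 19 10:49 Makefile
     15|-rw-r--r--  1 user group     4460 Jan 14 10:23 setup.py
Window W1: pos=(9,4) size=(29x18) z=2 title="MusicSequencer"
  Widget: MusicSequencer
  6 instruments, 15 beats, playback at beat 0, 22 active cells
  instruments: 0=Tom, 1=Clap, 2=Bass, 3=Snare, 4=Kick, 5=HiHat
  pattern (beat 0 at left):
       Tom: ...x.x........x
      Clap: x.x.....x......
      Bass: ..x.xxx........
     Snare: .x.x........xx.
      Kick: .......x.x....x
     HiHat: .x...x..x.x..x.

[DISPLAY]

 ┃   Tom···█·█········█      ┃         ┃  
 ┃  Clap█·█·····█······      ┃         ┃  
 ┃  Bass··█·███········      ┃         ┃  
 ┃ Snare·█·█········██·      ┃omplete" ┃  
 ┃  Kick·······█·█····█      ┃         ┃  
 ┃ HiHat·█···█··█·█··█·      ┃         ┃  
 ┃                           ┃ser group┃  
 ┃                           ┃ser group┃  
 ┃                           ┃ser group┃  
 ┃                           ┃ser group┃  
 ┃                           ┃━━━━━━━━━┛  
 ┃                           ┃            
 ┃                           ┃            
 ┗━━━━━━━━━━━━━━━━━━━━━━━━━━━┛            


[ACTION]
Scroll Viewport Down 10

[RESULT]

 ┃  Bass··█·███········      ┃         ┃  
 ┃ Snare·█·█········██·      ┃omplete" ┃  
 ┃  Kick·······█·█····█      ┃         ┃  
 ┃ HiHat·█···█··█·█··█·      ┃         ┃  
 ┃                           ┃ser group┃  
 ┃                           ┃ser group┃  
 ┃                           ┃ser group┃  
 ┃                           ┃ser group┃  
 ┃                           ┃━━━━━━━━━┛  
 ┃                           ┃            
 ┃                           ┃            
 ┗━━━━━━━━━━━━━━━━━━━━━━━━━━━┛            
                                          
                                          


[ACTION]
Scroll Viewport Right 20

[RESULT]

ass··█·███········      ┃         ┃       
are·█·█········██·      ┃omplete" ┃       
ick·······█·█····█      ┃         ┃       
Hat·█···█··█·█··█·      ┃         ┃       
                        ┃ser group┃       
                        ┃ser group┃       
                        ┃ser group┃       
                        ┃ser group┃       
                        ┃━━━━━━━━━┛       
                        ┃                 
                        ┃                 
━━━━━━━━━━━━━━━━━━━━━━━━┛                 
                                          
                                          


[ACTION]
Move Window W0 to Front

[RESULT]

ass··█·██┃key6 = value37          ┃       
are·█·█··┃$ echo "build complete" ┃       
ick······┃build complete          ┃       
Hat·█···█┃$ ls -la                ┃       
         ┃-rw-r--r--  1 user group┃       
         ┃-rw-r--r--  1 user group┃       
         ┃-rw-r--r--  1 user group┃       
         ┃-rw-r--r--  1 user group┃       
         ┗━━━━━━━━━━━━━━━━━━━━━━━━┛       
                        ┃                 
                        ┃                 
━━━━━━━━━━━━━━━━━━━━━━━━┛                 
                                          
                                          


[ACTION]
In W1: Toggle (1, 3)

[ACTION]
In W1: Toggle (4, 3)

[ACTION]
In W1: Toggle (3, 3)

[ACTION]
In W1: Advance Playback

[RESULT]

ass··█·██┃key6 = value37          ┃       
are·█····┃$ echo "build complete" ┃       
ick···█··┃build complete          ┃       
Hat·█···█┃$ ls -la                ┃       
         ┃-rw-r--r--  1 user group┃       
         ┃-rw-r--r--  1 user group┃       
         ┃-rw-r--r--  1 user group┃       
         ┃-rw-r--r--  1 user group┃       
         ┗━━━━━━━━━━━━━━━━━━━━━━━━┛       
                        ┃                 
                        ┃                 
━━━━━━━━━━━━━━━━━━━━━━━━┛                 
                                          
                                          


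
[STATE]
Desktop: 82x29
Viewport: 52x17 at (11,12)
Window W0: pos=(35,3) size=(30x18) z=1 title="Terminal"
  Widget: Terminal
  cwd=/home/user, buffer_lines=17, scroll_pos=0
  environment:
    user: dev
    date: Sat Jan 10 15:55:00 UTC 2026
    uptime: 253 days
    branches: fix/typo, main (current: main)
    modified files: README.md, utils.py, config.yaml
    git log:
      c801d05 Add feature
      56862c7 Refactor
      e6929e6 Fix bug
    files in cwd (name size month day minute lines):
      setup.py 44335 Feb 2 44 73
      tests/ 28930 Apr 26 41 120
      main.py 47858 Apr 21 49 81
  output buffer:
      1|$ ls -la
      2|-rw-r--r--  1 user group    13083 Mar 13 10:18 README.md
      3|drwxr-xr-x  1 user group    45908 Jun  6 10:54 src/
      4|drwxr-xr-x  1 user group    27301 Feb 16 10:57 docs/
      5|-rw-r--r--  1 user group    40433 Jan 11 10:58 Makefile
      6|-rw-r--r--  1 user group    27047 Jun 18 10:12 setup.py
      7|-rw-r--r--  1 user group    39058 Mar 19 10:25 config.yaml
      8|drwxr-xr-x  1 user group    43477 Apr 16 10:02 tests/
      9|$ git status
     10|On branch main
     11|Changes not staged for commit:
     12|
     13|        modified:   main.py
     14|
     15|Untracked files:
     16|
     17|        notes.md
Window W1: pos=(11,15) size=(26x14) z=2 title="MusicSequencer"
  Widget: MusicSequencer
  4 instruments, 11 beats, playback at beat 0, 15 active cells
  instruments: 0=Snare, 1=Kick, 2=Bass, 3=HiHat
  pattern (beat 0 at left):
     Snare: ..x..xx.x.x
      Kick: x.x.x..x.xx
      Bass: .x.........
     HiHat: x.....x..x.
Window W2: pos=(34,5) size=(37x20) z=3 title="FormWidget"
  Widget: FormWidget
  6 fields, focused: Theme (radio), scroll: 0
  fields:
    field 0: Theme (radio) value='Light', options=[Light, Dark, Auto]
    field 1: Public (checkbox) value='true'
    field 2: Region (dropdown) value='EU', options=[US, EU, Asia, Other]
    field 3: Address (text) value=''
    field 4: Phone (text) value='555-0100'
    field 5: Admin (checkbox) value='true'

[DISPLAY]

                       ┃  Phone:      [555-0100     
                       ┃  Admin:      [x]           
                       ┃                            
┏━━━━━━━━━━━━━━━━━━━━━━┃                            
┃ MusicSequencer       ┃                            
┠──────────────────────┃                            
┃      ▼1234567890     ┃                            
┃ Snare··█··██·█·█     ┃                            
┃  Kick█·█·█··█·██     ┃                            
┃  Bass·█·········     ┃                            
┃ HiHat█·····█··█·     ┃                            
┃                      ┃                            
┃                      ┗━━━━━━━━━━━━━━━━━━━━━━━━━━━━
┃                        ┃                          
┃                        ┃                          
┃                        ┃                          
┗━━━━━━━━━━━━━━━━━━━━━━━━┛                          


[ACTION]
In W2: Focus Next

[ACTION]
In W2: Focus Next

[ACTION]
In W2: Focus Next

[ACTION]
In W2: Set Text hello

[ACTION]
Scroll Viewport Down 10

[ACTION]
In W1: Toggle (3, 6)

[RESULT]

                       ┃  Phone:      [555-0100     
                       ┃  Admin:      [x]           
                       ┃                            
┏━━━━━━━━━━━━━━━━━━━━━━┃                            
┃ MusicSequencer       ┃                            
┠──────────────────────┃                            
┃      ▼1234567890     ┃                            
┃ Snare··█··██·█·█     ┃                            
┃  Kick█·█·█··█·██     ┃                            
┃  Bass·█·········     ┃                            
┃ HiHat█········█·     ┃                            
┃                      ┃                            
┃                      ┗━━━━━━━━━━━━━━━━━━━━━━━━━━━━
┃                        ┃                          
┃                        ┃                          
┃                        ┃                          
┗━━━━━━━━━━━━━━━━━━━━━━━━┛                          


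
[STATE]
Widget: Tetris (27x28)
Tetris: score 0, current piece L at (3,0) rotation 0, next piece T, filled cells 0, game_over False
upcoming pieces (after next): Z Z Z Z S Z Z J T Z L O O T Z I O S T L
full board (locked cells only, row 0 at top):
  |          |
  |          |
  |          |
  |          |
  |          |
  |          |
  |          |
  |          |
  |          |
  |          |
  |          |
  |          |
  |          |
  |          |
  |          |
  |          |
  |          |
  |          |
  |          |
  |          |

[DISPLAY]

     ▒    │Next:           
   ▒▒▒    │ ▒              
          │▒▒▒             
          │                
          │                
          │                
          │Score:          
          │0               
          │                
          │                
          │                
          │                
          │                
          │                
          │                
          │                
          │                
          │                
          │                
          │                
          │                
          │                
          │                
          │                
          │                
          │                
          │                
          │                


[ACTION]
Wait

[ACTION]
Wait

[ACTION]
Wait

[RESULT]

          │Next:           
          │ ▒              
          │▒▒▒             
     ▒    │                
   ▒▒▒    │                
          │                
          │Score:          
          │0               
          │                
          │                
          │                
          │                
          │                
          │                
          │                
          │                
          │                
          │                
          │                
          │                
          │                
          │                
          │                
          │                
          │                
          │                
          │                
          │                


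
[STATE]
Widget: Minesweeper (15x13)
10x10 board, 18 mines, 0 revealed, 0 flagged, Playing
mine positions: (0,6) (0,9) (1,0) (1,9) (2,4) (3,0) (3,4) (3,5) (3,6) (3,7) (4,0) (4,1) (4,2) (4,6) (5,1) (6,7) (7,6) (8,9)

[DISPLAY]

■■■■■■■■■■     
■■■■■■■■■■     
■■■■■■■■■■     
■■■■■■■■■■     
■■■■■■■■■■     
■■■■■■■■■■     
■■■■■■■■■■     
■■■■■■■■■■     
■■■■■■■■■■     
■■■■■■■■■■     
               
               
               


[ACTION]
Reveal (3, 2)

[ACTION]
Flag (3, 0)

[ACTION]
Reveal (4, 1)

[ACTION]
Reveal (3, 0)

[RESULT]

■■■■■■✹■■✹     
✹■■■■■■■■✹     
■■■■✹■■■■■     
✹■2■✹✹✹✹■■     
✹✹✹■■■✹■■■     
■✹■■■■■■■■     
■■■■■■■✹■■     
■■■■■■✹■■■     
■■■■■■■■■✹     
■■■■■■■■■■     
               
               
               


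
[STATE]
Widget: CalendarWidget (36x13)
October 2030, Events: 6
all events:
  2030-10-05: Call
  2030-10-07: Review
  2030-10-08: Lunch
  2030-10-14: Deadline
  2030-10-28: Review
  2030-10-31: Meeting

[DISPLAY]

            October 2030            
Mo Tu We Th Fr Sa Su                
    1  2  3  4  5*  6               
 7*  8*  9 10 11 12 13              
14* 15 16 17 18 19 20               
21 22 23 24 25 26 27                
28* 29 30 31*                       
                                    
                                    
                                    
                                    
                                    
                                    


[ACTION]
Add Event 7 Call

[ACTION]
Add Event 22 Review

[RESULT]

            October 2030            
Mo Tu We Th Fr Sa Su                
    1  2  3  4  5*  6               
 7*  8*  9 10 11 12 13              
14* 15 16 17 18 19 20               
21 22* 23 24 25 26 27               
28* 29 30 31*                       
                                    
                                    
                                    
                                    
                                    
                                    


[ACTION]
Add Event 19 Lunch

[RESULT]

            October 2030            
Mo Tu We Th Fr Sa Su                
    1  2  3  4  5*  6               
 7*  8*  9 10 11 12 13              
14* 15 16 17 18 19* 20              
21 22* 23 24 25 26 27               
28* 29 30 31*                       
                                    
                                    
                                    
                                    
                                    
                                    


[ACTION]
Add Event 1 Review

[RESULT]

            October 2030            
Mo Tu We Th Fr Sa Su                
    1*  2  3  4  5*  6              
 7*  8*  9 10 11 12 13              
14* 15 16 17 18 19* 20              
21 22* 23 24 25 26 27               
28* 29 30 31*                       
                                    
                                    
                                    
                                    
                                    
                                    


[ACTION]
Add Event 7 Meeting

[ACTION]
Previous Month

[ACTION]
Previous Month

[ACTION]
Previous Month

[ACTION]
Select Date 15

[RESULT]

             July 2030              
Mo Tu We Th Fr Sa Su                
 1  2  3  4  5  6  7                
 8  9 10 11 12 13 14                
[15] 16 17 18 19 20 21              
22 23 24 25 26 27 28                
29 30 31                            
                                    
                                    
                                    
                                    
                                    
                                    


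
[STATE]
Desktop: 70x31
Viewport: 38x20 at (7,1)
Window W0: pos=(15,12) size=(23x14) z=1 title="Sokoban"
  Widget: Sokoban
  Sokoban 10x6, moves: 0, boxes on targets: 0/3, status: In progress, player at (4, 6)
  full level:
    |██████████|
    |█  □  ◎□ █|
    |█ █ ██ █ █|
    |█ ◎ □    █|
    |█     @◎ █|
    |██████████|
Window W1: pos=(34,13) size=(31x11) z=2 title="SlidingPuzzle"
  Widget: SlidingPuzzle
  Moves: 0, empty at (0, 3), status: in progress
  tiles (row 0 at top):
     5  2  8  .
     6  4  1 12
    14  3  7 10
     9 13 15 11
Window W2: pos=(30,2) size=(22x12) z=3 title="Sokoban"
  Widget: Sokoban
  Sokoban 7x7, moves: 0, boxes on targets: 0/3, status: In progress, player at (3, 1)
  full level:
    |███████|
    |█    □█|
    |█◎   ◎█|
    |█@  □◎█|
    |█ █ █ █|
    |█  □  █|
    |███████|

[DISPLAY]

                                      
                       ┏━━━━━━━━━━━━━━
                       ┃ Sokoban      
                       ┠──────────────
                       ┃███████       
                       ┃█    □█       
                       ┃█◎   ◎█       
                       ┃█@  □◎█       
                       ┃█ █ █ █       
                       ┃█  □  █       
                       ┃███████       
        ┏━━━━━━━━━━━━━━┃Moves: 0  0/3 
        ┃ Sokoban      ┗━━━━━━━━━━━━━━
        ┠──────────────────┃ SlidingPu
        ┃██████████        ┠──────────
        ┃█  □  ◎□ █        ┃┌────┬────
        ┃█ █ ██ █ █        ┃│  5 │  2 
        ┃█ ◎ □    █        ┃├────┼────
        ┃█     @◎ █        ┃│  6 │  4 
        ┃██████████        ┃├────┼────


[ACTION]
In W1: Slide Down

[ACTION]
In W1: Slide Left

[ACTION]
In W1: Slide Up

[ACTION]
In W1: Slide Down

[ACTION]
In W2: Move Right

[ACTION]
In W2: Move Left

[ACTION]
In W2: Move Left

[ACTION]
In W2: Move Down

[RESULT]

                                      
                       ┏━━━━━━━━━━━━━━
                       ┃ Sokoban      
                       ┠──────────────
                       ┃███████       
                       ┃█    □█       
                       ┃█◎   ◎█       
                       ┃█   □◎█       
                       ┃█@█ █ █       
                       ┃█  □  █       
                       ┃███████       
        ┏━━━━━━━━━━━━━━┃Moves: 3  0/3 
        ┃ Sokoban      ┗━━━━━━━━━━━━━━
        ┠──────────────────┃ SlidingPu
        ┃██████████        ┠──────────
        ┃█  □  ◎□ █        ┃┌────┬────
        ┃█ █ ██ █ █        ┃│  5 │  2 
        ┃█ ◎ □    █        ┃├────┼────
        ┃█     @◎ █        ┃│  6 │  4 
        ┃██████████        ┃├────┼────


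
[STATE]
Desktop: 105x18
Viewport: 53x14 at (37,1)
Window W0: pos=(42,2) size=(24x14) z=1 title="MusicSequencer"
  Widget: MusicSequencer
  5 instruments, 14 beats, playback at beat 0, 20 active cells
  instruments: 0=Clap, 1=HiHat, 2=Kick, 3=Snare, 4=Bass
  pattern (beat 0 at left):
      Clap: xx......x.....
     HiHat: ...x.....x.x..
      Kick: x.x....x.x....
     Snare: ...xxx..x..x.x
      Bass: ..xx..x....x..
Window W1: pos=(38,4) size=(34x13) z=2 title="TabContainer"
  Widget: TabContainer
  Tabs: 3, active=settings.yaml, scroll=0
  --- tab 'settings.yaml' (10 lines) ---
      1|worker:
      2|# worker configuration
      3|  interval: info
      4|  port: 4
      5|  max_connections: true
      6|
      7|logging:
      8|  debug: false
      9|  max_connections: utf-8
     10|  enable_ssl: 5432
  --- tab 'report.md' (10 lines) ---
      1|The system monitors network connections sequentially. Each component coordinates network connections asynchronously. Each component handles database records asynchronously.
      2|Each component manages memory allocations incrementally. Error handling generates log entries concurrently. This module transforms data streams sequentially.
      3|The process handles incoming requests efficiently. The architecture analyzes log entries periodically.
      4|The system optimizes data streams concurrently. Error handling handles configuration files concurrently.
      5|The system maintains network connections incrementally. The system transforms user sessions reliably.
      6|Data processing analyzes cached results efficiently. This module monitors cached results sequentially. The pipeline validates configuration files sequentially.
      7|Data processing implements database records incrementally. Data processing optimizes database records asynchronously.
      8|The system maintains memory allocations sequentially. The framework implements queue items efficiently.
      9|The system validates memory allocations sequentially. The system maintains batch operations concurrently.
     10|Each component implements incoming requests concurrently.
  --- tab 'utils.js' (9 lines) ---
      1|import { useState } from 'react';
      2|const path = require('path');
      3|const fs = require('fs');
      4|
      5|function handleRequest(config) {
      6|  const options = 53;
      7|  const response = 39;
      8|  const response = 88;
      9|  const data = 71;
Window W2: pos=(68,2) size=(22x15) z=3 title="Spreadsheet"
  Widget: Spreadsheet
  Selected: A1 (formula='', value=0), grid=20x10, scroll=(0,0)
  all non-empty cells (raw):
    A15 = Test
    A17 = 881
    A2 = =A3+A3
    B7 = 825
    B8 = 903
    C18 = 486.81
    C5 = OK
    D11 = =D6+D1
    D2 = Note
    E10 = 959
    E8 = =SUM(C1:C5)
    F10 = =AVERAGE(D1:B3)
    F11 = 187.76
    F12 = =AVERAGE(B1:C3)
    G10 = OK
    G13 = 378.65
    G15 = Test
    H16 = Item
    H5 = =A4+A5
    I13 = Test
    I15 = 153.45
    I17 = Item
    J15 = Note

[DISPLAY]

                                                     
     ┏━━━━━━━━━━━━━━━━━━━━━━┓  ┏━━━━━━━━━━━━━━━━━━━━┓
     ┃ MusicSequencer       ┃  ┃ Spreadsheet        ┃
 ┏━━━━━━━━━━━━━━━━━━━━━━━━━━━━━┠────────────────────┨
 ┃ TabContainer                ┃A1:                 ┃
 ┠─────────────────────────────┃       A       B    ┃
 ┃[settings.yaml]│ report.md │ ┃--------------------┃
 ┃─────────────────────────────┃  1      [0]       0┃
 ┃worker:                      ┃  2        0       0┃
 ┃# worker configuration       ┃  3        0       0┃
 ┃  interval: info             ┃  4        0       0┃
 ┃  port: 4                    ┃  5        0       0┃
 ┃  max_connections: true      ┃  6        0       0┃
 ┃                             ┃  7        0     825┃


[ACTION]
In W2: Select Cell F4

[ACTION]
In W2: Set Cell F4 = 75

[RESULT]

                                                     
     ┏━━━━━━━━━━━━━━━━━━━━━━┓  ┏━━━━━━━━━━━━━━━━━━━━┓
     ┃ MusicSequencer       ┃  ┃ Spreadsheet        ┃
 ┏━━━━━━━━━━━━━━━━━━━━━━━━━━━━━┠────────────────────┨
 ┃ TabContainer                ┃F4: 75              ┃
 ┠─────────────────────────────┃       A       B    ┃
 ┃[settings.yaml]│ report.md │ ┃--------------------┃
 ┃─────────────────────────────┃  1        0       0┃
 ┃worker:                      ┃  2        0       0┃
 ┃# worker configuration       ┃  3        0       0┃
 ┃  interval: info             ┃  4        0       0┃
 ┃  port: 4                    ┃  5        0       0┃
 ┃  max_connections: true      ┃  6        0       0┃
 ┃                             ┃  7        0     825┃


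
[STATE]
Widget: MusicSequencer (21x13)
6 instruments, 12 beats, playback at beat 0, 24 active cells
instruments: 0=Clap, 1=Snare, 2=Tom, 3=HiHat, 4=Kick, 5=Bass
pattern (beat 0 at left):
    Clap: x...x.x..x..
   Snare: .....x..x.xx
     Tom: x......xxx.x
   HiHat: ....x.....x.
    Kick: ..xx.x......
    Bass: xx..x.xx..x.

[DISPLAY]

      ▼12345678901   
  Clap█···█·█··█··   
 Snare·····█··█·██   
   Tom█······███·█   
 HiHat····█·····█·   
  Kick··██·█······   
  Bass██··█·██··█·   
                     
                     
                     
                     
                     
                     


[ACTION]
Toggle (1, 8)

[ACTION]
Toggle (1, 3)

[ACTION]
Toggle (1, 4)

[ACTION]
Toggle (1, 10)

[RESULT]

      ▼12345678901   
  Clap█···█·█··█··   
 Snare···███·····█   
   Tom█······███·█   
 HiHat····█·····█·   
  Kick··██·█······   
  Bass██··█·██··█·   
                     
                     
                     
                     
                     
                     


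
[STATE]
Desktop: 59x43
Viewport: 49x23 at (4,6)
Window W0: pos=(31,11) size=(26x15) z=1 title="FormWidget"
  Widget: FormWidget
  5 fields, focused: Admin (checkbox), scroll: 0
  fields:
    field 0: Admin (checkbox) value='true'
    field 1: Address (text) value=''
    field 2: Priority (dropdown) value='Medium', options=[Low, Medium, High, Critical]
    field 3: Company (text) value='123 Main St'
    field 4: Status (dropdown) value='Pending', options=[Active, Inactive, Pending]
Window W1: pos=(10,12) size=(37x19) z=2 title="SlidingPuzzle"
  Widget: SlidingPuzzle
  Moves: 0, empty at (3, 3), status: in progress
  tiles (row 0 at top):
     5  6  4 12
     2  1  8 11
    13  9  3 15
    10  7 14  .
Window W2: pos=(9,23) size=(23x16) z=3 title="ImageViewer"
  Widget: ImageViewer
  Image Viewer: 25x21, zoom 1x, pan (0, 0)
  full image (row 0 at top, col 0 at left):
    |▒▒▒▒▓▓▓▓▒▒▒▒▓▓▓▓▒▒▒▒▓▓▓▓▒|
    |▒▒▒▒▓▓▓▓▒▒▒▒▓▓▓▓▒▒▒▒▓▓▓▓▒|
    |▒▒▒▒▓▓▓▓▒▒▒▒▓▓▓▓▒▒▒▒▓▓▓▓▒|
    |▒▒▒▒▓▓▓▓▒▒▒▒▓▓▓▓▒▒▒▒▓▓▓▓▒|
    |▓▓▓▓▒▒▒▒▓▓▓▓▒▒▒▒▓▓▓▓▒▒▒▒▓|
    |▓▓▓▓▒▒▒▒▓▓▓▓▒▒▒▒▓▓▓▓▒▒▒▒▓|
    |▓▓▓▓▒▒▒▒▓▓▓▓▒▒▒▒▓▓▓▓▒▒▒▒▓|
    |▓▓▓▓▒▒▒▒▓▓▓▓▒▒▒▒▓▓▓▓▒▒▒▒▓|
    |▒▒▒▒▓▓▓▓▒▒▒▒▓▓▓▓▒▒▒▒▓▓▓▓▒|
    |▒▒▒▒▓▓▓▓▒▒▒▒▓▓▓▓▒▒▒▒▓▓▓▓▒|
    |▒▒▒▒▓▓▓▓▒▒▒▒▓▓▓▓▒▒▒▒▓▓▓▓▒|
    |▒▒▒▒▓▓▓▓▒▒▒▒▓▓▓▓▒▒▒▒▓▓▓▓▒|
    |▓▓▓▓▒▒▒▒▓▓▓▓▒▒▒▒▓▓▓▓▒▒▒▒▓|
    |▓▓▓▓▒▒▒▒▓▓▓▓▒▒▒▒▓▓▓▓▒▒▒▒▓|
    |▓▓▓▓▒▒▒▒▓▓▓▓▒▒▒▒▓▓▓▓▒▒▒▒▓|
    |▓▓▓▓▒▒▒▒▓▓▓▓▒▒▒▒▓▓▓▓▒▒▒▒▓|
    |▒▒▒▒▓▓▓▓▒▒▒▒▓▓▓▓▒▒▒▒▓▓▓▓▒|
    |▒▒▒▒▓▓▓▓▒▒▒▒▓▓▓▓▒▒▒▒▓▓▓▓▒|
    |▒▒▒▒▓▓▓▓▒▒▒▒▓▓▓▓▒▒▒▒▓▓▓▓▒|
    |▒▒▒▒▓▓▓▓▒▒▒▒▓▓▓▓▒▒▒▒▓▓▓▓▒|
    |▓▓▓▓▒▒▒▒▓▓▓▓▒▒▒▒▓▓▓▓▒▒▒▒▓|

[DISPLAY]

                                                 
                                                 
                                                 
                                                 
                                                 
                           ┏━━━━━━━━━━━━━━━━━━━━━
      ┏━━━━━━━━━━━━━━━━━━━━━━━━━━━━━━━━━━━┓      
      ┃ SlidingPuzzle                     ┃──────
      ┠───────────────────────────────────┨x]    
      ┃┌────┬────┬────┬────┐              ┃      
      ┃│  5 │  6 │  4 │ 12 │              ┃Medium
      ┃├────┼────┼────┼────┤              ┃123 Ma
      ┃│  2 │  1 │  8 │ 11 │              ┃Pendin
      ┃├────┼────┼────┼────┤              ┃      
      ┃│ 13 │  9 │  3 │ 15 │              ┃      
      ┃├────┼────┼────┼────┤              ┃      
      ┃│ 10 │  7 │ 14 │    │              ┃      
     ┏━━━━━━━━━━━━━━━━━━━━━┓              ┃      
     ┃ ImageViewer         ┃              ┃      
     ┠─────────────────────┨              ┃━━━━━━
     ┃▒▒▒▒▓▓▓▓▒▒▒▒▓▓▓▓▒▒▒▒▓┃              ┃      
     ┃▒▒▒▒▓▓▓▓▒▒▒▒▓▓▓▓▒▒▒▒▓┃              ┃      
     ┃▒▒▒▒▓▓▓▓▒▒▒▒▓▓▓▓▒▒▒▒▓┃              ┃      


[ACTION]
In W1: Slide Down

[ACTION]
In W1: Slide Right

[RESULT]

                                                 
                                                 
                                                 
                                                 
                                                 
                           ┏━━━━━━━━━━━━━━━━━━━━━
      ┏━━━━━━━━━━━━━━━━━━━━━━━━━━━━━━━━━━━┓      
      ┃ SlidingPuzzle                     ┃──────
      ┠───────────────────────────────────┨x]    
      ┃┌────┬────┬────┬────┐              ┃      
      ┃│  5 │  6 │  4 │ 12 │              ┃Medium
      ┃├────┼────┼────┼────┤              ┃123 Ma
      ┃│  2 │  1 │  8 │ 11 │              ┃Pendin
      ┃├────┼────┼────┼────┤              ┃      
      ┃│ 13 │  9 │    │  3 │              ┃      
      ┃├────┼────┼────┼────┤              ┃      
      ┃│ 10 │  7 │ 14 │ 15 │              ┃      
     ┏━━━━━━━━━━━━━━━━━━━━━┓              ┃      
     ┃ ImageViewer         ┃              ┃      
     ┠─────────────────────┨              ┃━━━━━━
     ┃▒▒▒▒▓▓▓▓▒▒▒▒▓▓▓▓▒▒▒▒▓┃              ┃      
     ┃▒▒▒▒▓▓▓▓▒▒▒▒▓▓▓▓▒▒▒▒▓┃              ┃      
     ┃▒▒▒▒▓▓▓▓▒▒▒▒▓▓▓▓▒▒▒▒▓┃              ┃      


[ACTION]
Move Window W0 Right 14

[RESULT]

                                                 
                                                 
                                                 
                                                 
                                                 
                             ┏━━━━━━━━━━━━━━━━━━━
      ┏━━━━━━━━━━━━━━━━━━━━━━━━━━━━━━━━━━━┓      
      ┃ SlidingPuzzle                     ┃──────
      ┠───────────────────────────────────┨ [x]  
      ┃┌────┬────┬────┬────┐              ┃ [    
      ┃│  5 │  6 │  4 │ 12 │              ┃ [Medi
      ┃├────┼────┼────┼────┤              ┃ [123 
      ┃│  2 │  1 │  8 │ 11 │              ┃ [Pend
      ┃├────┼────┼────┼────┤              ┃      
      ┃│ 13 │  9 │    │  3 │              ┃      
      ┃├────┼────┼────┼────┤              ┃      
      ┃│ 10 │  7 │ 14 │ 15 │              ┃      
     ┏━━━━━━━━━━━━━━━━━━━━━┓              ┃      
     ┃ ImageViewer         ┃              ┃      
     ┠─────────────────────┨              ┃━━━━━━
     ┃▒▒▒▒▓▓▓▓▒▒▒▒▓▓▓▓▒▒▒▒▓┃              ┃      
     ┃▒▒▒▒▓▓▓▓▒▒▒▒▓▓▓▓▒▒▒▒▓┃              ┃      
     ┃▒▒▒▒▓▓▓▓▒▒▒▒▓▓▓▓▒▒▒▒▓┃              ┃      


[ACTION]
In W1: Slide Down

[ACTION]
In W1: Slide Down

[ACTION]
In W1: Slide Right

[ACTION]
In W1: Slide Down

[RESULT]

                                                 
                                                 
                                                 
                                                 
                                                 
                             ┏━━━━━━━━━━━━━━━━━━━
      ┏━━━━━━━━━━━━━━━━━━━━━━━━━━━━━━━━━━━┓      
      ┃ SlidingPuzzle                     ┃──────
      ┠───────────────────────────────────┨ [x]  
      ┃┌────┬────┬────┬────┐              ┃ [    
      ┃│  5 │    │  6 │ 12 │              ┃ [Medi
      ┃├────┼────┼────┼────┤              ┃ [123 
      ┃│  2 │  1 │  4 │ 11 │              ┃ [Pend
      ┃├────┼────┼────┼────┤              ┃      
      ┃│ 13 │  9 │  8 │  3 │              ┃      
      ┃├────┼────┼────┼────┤              ┃      
      ┃│ 10 │  7 │ 14 │ 15 │              ┃      
     ┏━━━━━━━━━━━━━━━━━━━━━┓              ┃      
     ┃ ImageViewer         ┃              ┃      
     ┠─────────────────────┨              ┃━━━━━━
     ┃▒▒▒▒▓▓▓▓▒▒▒▒▓▓▓▓▒▒▒▒▓┃              ┃      
     ┃▒▒▒▒▓▓▓▓▒▒▒▒▓▓▓▓▒▒▒▒▓┃              ┃      
     ┃▒▒▒▒▓▓▓▓▒▒▒▒▓▓▓▓▒▒▒▒▓┃              ┃      
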